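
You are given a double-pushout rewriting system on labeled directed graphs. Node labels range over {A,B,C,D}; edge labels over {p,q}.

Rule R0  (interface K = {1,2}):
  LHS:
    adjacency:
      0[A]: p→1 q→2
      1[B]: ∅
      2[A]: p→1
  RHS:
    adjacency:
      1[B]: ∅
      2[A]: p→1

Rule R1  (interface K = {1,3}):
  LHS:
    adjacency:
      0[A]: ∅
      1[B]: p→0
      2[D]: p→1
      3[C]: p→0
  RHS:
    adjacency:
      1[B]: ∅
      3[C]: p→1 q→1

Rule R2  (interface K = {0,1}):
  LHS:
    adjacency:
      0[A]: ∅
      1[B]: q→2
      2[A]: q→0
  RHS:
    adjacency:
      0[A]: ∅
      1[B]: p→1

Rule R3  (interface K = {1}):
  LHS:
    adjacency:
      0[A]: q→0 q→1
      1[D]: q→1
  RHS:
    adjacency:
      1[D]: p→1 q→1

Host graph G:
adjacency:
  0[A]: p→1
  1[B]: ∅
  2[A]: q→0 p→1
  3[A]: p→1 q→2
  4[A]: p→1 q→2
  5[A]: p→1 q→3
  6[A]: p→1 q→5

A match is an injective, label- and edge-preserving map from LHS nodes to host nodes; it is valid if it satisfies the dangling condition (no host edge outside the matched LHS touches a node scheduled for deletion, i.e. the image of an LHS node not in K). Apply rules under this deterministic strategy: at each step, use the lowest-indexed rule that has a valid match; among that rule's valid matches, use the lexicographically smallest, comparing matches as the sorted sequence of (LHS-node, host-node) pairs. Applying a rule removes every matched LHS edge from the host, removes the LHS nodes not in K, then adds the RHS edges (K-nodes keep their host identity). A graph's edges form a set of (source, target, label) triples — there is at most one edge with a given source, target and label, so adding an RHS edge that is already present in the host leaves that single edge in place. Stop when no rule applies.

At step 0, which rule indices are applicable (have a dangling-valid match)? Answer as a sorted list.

R0: 2 valid matches — {0↦4, 1↦1, 2↦2}, {0↦6, 1↦1, 2↦5}
R1: no valid match — LHS pattern not found
R2: no valid match — LHS pattern not found
R3: no valid match — LHS pattern not found

Answer: [R0]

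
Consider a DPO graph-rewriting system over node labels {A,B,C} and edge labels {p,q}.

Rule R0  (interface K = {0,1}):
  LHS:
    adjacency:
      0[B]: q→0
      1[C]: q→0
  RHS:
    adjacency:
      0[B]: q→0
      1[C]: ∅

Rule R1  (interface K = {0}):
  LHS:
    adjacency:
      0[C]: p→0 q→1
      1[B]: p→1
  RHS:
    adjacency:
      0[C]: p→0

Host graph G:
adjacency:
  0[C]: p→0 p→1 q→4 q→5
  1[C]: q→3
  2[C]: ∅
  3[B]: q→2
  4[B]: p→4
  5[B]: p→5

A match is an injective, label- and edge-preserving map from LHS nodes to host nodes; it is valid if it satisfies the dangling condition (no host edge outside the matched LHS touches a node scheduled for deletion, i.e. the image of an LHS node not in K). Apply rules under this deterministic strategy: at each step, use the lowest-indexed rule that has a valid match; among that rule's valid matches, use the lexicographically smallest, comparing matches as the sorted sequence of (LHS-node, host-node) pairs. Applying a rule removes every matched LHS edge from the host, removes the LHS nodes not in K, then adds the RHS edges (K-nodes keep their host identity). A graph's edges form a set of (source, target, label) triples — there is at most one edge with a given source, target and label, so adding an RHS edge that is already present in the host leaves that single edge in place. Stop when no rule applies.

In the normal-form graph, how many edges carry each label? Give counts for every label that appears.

initial: |V|=6 |E|=8  E = 0-p->0 0-p->1 0-q->4 0-q->5 1-q->3 3-q->2 4-p->4 5-p->5
step 1: apply R1 at {0↦0, 1↦4}  → |V|=5 |E|=6  E = 0-p->0 0-p->1 0-q->5 1-q->3 3-q->2 5-p->5
step 2: apply R1 at {0↦0, 1↦5}  → |V|=4 |E|=4  E = 0-p->0 0-p->1 1-q->3 3-q->2
halt: no rule applies after step 2
NF edges: [(0, 0, 'p'), (0, 1, 'p'), (1, 3, 'q'), (3, 2, 'q')]

Answer: p:2 q:2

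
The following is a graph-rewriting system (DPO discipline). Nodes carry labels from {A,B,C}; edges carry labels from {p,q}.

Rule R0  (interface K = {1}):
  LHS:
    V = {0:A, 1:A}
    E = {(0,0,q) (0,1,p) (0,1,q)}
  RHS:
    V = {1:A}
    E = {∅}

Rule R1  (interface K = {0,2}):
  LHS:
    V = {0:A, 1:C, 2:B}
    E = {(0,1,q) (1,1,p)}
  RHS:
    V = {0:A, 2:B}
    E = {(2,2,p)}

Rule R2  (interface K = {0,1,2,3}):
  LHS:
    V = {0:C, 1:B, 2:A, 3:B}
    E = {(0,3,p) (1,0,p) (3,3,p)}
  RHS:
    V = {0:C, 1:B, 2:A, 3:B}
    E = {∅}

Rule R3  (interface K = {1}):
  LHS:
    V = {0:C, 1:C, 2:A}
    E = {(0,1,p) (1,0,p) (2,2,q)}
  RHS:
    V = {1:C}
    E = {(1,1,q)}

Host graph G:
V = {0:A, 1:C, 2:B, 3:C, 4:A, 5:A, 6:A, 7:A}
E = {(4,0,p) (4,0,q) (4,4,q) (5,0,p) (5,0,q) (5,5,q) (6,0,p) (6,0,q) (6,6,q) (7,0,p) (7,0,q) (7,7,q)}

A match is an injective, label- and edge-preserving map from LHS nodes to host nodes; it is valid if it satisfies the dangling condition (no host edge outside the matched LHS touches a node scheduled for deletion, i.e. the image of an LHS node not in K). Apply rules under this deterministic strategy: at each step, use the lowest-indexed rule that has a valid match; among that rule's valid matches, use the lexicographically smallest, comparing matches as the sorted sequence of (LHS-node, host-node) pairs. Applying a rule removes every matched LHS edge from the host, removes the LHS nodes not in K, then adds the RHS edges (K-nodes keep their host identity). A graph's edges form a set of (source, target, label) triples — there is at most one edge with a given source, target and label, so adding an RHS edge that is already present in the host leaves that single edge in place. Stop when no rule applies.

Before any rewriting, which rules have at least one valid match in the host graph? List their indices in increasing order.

R0: 4 valid matches — {0↦4, 1↦0}, {0↦5, 1↦0}, {0↦6, 1↦0} (+1 more)
R1: no valid match — LHS pattern not found
R2: no valid match — LHS pattern not found
R3: no valid match — LHS pattern not found

Answer: [R0]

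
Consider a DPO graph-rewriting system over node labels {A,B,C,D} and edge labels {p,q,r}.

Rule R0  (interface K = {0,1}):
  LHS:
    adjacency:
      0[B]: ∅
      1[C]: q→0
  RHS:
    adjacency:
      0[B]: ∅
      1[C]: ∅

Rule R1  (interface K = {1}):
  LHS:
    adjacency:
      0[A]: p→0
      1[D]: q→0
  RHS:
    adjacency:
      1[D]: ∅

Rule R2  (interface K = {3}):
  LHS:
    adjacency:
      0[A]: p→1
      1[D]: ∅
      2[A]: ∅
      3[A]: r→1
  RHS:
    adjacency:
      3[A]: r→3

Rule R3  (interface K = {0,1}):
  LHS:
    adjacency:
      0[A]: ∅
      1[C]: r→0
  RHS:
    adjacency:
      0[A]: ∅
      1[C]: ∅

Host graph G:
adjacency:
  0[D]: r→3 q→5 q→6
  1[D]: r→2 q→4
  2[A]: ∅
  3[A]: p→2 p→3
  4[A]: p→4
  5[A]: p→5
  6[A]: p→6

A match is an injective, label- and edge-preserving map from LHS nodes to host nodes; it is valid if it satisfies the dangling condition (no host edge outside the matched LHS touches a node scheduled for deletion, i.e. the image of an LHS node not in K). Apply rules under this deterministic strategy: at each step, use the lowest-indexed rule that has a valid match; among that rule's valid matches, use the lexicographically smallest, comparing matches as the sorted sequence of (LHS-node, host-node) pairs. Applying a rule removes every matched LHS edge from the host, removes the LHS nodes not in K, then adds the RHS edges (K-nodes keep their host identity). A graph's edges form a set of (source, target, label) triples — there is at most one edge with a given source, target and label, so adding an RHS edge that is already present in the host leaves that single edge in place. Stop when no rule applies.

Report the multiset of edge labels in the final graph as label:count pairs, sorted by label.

[0] host  ⇒  7 nodes, 10 edges  {0-r->3 0-q->5 0-q->6 1-r->2 1-q->4 3-p->2 3-p->3 4-p->4 5-p->5 6-p->6}
[1] R1 @ {0↦4, 1↦1}  ⇒  6 nodes, 8 edges  {0-r->3 0-q->5 0-q->6 1-r->2 3-p->2 3-p->3 5-p->5 6-p->6}
[2] R1 @ {0↦5, 1↦0}  ⇒  5 nodes, 6 edges  {0-r->3 0-q->6 1-r->2 3-p->2 3-p->3 6-p->6}
[3] R1 @ {0↦6, 1↦0}  ⇒  4 nodes, 4 edges  {0-r->3 1-r->2 3-p->2 3-p->3}
halt: no rule applies after step 3
NF edges: [(0, 3, 'r'), (1, 2, 'r'), (3, 2, 'p'), (3, 3, 'p')]

Answer: p:2 r:2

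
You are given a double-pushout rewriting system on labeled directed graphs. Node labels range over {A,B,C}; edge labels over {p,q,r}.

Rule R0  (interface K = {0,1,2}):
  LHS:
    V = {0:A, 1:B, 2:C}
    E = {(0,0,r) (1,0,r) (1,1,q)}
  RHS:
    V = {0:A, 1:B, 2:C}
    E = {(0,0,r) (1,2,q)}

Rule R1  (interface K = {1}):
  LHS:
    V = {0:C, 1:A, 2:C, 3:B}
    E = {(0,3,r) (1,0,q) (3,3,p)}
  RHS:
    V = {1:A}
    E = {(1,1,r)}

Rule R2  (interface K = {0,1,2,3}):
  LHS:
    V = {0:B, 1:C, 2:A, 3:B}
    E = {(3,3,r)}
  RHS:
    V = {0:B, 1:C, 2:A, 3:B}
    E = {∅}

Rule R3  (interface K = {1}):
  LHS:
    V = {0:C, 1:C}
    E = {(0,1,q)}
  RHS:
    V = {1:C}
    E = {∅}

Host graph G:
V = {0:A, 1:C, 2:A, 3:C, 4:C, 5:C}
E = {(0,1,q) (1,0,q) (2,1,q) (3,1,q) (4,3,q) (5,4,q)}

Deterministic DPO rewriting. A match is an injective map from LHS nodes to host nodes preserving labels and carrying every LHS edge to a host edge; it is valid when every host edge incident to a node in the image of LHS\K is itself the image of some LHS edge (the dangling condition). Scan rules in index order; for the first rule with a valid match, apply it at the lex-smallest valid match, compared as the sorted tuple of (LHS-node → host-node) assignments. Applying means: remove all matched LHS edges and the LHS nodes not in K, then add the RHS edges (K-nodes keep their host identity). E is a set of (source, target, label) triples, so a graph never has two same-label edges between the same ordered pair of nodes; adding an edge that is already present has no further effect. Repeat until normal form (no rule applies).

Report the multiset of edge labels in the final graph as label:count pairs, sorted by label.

Answer: q:3

Steps:
initial: |V|=6 |E|=6  E = 0-q->1 1-q->0 2-q->1 3-q->1 4-q->3 5-q->4
step 1: apply R3 at {0↦5, 1↦4}  → |V|=5 |E|=5  E = 0-q->1 1-q->0 2-q->1 3-q->1 4-q->3
step 2: apply R3 at {0↦4, 1↦3}  → |V|=4 |E|=4  E = 0-q->1 1-q->0 2-q->1 3-q->1
step 3: apply R3 at {0↦3, 1↦1}  → |V|=3 |E|=3  E = 0-q->1 1-q->0 2-q->1
final graph: no rule applies after step 3
NF edges: [(0, 1, 'q'), (1, 0, 'q'), (2, 1, 'q')]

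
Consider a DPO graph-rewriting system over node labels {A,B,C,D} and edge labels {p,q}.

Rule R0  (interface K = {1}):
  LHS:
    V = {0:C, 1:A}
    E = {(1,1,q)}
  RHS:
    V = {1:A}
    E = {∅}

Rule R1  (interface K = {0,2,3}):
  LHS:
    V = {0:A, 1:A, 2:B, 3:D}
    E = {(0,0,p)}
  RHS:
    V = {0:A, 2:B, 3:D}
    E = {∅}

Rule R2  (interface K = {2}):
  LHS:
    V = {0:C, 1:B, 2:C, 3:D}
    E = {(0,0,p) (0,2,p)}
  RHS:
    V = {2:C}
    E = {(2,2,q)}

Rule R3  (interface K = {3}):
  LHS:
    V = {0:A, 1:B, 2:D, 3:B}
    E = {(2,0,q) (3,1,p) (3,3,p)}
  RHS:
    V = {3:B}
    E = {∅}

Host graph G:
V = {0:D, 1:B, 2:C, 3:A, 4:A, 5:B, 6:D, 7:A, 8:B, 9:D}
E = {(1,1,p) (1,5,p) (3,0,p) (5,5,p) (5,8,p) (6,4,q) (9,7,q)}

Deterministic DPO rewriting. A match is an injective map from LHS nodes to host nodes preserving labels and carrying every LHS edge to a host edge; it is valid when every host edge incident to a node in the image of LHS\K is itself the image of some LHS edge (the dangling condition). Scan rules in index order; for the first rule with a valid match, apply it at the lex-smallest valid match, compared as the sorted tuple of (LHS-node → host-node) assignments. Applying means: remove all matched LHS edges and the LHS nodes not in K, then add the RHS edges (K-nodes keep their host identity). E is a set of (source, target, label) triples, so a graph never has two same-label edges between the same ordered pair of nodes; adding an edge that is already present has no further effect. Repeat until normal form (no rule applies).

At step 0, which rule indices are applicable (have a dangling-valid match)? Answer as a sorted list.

Answer: [R3]

Rewrite trace:
R0: no valid match — LHS pattern not found
R1: no valid match — LHS pattern not found
R2: no valid match — LHS pattern not found
R3: 2 valid matches — {0↦4, 1↦8, 2↦6, 3↦5}, {0↦7, 1↦8, 2↦9, 3↦5}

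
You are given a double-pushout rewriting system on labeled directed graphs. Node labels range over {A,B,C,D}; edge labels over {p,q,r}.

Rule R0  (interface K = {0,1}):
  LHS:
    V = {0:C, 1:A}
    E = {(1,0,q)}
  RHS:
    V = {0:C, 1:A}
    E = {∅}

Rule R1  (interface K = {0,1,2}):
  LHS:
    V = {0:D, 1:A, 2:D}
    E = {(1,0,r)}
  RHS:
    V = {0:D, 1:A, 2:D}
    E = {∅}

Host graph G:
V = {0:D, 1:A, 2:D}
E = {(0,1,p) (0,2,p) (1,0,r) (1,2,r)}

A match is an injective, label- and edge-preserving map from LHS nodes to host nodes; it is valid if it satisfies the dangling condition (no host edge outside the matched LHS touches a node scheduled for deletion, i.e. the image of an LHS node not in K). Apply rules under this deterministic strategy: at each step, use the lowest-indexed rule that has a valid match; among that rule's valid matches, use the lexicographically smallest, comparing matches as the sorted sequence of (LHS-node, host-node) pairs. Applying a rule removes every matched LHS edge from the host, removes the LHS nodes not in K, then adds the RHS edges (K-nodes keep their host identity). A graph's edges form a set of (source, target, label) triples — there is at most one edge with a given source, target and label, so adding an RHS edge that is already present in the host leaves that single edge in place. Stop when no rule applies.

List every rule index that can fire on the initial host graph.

R0: no valid match — LHS pattern not found
R1: 2 valid matches — {0↦0, 1↦1, 2↦2}, {0↦2, 1↦1, 2↦0}

Answer: [R1]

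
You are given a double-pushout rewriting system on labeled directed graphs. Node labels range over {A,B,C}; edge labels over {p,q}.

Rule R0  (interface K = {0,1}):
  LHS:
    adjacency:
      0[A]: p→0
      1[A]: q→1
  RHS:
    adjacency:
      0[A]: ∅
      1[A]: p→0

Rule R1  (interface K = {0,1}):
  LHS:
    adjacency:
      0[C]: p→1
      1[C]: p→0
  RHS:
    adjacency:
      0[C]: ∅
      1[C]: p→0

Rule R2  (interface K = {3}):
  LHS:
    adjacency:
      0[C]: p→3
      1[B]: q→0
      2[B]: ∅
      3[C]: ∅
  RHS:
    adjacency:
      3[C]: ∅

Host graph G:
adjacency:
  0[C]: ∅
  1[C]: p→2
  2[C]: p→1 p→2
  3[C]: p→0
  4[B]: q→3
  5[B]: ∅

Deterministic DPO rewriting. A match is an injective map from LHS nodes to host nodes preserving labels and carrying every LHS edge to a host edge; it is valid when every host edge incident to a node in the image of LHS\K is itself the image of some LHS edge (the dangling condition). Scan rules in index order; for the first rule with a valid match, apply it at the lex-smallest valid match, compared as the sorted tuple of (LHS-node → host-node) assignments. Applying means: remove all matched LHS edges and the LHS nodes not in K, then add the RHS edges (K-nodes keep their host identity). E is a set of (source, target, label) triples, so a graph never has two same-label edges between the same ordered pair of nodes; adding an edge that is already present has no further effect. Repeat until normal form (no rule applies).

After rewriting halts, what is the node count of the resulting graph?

initial: |V|=6 |E|=5  E = 1-p->2 2-p->1 2-p->2 3-p->0 4-q->3
step 1: apply R1 at {0↦1, 1↦2}  → |V|=6 |E|=4  E = 2-p->1 2-p->2 3-p->0 4-q->3
step 2: apply R2 at {0↦3, 1↦4, 2↦5, 3↦0}  → |V|=3 |E|=2  E = 2-p->1 2-p->2
halt: no rule applies after step 2
NF nodes: {0:C, 1:C, 2:C}

Answer: 3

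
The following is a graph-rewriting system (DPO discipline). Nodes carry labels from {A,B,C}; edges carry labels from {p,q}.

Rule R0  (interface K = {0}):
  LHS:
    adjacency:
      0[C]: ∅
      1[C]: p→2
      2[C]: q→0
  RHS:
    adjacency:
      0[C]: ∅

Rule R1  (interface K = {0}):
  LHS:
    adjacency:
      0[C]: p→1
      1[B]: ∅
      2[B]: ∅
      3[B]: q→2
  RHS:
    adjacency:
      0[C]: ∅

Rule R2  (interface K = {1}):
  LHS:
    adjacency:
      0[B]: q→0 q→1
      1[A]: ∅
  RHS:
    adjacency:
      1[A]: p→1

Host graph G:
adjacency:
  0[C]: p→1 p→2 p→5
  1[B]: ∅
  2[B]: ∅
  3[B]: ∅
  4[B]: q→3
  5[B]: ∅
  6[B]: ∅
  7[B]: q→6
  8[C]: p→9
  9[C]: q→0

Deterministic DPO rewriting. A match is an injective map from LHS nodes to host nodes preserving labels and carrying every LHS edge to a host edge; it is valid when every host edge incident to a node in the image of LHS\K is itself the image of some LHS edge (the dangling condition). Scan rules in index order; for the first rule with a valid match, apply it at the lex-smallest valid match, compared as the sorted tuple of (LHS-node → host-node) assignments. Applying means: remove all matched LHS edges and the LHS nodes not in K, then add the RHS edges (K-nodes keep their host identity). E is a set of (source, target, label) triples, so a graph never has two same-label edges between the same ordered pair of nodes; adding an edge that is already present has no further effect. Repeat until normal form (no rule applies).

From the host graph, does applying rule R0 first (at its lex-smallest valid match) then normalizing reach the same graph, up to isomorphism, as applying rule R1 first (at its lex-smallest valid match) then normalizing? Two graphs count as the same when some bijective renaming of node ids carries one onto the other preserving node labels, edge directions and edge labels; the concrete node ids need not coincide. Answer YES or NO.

Answer: YES

Derivation:
branch R0-first: apply at {0↦0, 1↦8, 2↦9} → |E|=5, then 2 more step(s) → NF |V|=2 |E|=1 V={0:C, 5:B} E=0-p->5
branch R1-first: apply at {0↦0, 1↦1, 2↦3, 3↦4} → |E|=5, then 2 more step(s) → NF |V|=2 |E|=1 V={0:C, 5:B} E=0-p->5
graphs isomorphic (equal up to label-preserving node renaming)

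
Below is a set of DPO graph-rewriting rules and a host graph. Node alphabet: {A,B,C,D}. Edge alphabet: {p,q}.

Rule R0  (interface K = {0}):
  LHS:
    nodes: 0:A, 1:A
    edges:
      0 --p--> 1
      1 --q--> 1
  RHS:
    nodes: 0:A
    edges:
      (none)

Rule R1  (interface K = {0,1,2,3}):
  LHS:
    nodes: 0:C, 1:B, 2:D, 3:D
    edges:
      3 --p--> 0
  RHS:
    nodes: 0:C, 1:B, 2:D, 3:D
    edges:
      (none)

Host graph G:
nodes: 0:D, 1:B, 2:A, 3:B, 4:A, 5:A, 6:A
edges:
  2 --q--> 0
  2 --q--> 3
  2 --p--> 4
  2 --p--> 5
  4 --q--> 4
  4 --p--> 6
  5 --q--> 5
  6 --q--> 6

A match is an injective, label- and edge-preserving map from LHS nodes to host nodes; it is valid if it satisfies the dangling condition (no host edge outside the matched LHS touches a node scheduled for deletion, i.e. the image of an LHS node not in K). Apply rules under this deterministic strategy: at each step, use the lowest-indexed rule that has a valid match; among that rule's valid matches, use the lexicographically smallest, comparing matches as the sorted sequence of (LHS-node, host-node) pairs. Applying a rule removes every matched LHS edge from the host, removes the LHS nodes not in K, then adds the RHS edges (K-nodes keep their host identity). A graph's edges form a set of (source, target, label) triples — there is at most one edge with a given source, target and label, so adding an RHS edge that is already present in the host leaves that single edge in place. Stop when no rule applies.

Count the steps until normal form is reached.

Answer: 3

Steps:
initial: |V|=7 |E|=8  E = 2-q->0 2-q->3 2-p->4 2-p->5 4-q->4 4-p->6 5-q->5 6-q->6
step 1: apply R0 at {0↦2, 1↦5}  → |V|=6 |E|=6  E = 2-q->0 2-q->3 2-p->4 4-q->4 4-p->6 6-q->6
step 2: apply R0 at {0↦4, 1↦6}  → |V|=5 |E|=4  E = 2-q->0 2-q->3 2-p->4 4-q->4
step 3: apply R0 at {0↦2, 1↦4}  → |V|=4 |E|=2  E = 2-q->0 2-q->3
final graph: no rule applies after step 3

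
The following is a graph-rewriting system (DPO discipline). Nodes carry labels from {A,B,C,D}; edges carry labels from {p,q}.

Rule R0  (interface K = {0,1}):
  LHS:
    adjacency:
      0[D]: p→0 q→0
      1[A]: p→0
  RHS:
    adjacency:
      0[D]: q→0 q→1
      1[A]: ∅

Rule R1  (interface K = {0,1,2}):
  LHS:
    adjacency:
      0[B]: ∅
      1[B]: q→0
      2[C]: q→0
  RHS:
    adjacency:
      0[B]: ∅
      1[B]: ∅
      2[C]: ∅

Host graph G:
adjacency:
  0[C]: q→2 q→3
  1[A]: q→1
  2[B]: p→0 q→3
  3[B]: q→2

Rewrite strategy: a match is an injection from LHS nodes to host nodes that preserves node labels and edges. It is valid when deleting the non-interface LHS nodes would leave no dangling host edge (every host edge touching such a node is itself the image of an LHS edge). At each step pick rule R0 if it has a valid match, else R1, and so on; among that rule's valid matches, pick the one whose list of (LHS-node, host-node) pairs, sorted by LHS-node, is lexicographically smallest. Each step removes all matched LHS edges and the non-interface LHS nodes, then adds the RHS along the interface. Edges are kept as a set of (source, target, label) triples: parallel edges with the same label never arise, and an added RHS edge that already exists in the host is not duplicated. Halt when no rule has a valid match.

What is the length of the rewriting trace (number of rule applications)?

[0] host  ⇒  4 nodes, 6 edges  {0-q->2 0-q->3 1-q->1 2-p->0 2-q->3 3-q->2}
[1] R1 @ {0↦2, 1↦3, 2↦0}  ⇒  4 nodes, 4 edges  {0-q->3 1-q->1 2-p->0 2-q->3}
[2] R1 @ {0↦3, 1↦2, 2↦0}  ⇒  4 nodes, 2 edges  {1-q->1 2-p->0}
normal form: no rule applies after step 2

Answer: 2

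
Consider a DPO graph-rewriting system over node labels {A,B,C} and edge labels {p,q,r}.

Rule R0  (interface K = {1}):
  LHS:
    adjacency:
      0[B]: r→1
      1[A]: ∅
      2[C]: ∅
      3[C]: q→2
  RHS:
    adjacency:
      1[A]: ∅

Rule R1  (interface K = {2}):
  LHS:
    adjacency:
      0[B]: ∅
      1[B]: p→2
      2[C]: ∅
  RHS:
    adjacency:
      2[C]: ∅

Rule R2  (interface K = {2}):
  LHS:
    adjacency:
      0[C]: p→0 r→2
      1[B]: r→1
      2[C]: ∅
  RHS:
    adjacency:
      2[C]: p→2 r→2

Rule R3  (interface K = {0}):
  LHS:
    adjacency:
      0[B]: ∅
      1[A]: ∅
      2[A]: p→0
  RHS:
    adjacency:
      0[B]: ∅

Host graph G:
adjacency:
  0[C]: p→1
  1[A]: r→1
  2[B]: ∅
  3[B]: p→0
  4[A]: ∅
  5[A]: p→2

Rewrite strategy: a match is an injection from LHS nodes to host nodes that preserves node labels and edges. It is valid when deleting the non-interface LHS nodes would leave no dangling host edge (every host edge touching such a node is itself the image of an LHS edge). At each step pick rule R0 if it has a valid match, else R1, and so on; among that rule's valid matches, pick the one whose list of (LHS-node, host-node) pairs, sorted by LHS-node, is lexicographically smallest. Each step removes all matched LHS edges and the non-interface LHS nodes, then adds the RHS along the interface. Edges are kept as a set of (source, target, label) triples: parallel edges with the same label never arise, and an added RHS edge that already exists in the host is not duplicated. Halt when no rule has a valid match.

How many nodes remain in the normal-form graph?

Answer: 2

Steps:
[0] host  ⇒  6 nodes, 4 edges  {0-p->1 1-r->1 3-p->0 5-p->2}
[1] R3 @ {0↦2, 1↦4, 2↦5}  ⇒  4 nodes, 3 edges  {0-p->1 1-r->1 3-p->0}
[2] R1 @ {0↦2, 1↦3, 2↦0}  ⇒  2 nodes, 2 edges  {0-p->1 1-r->1}
halt: no rule applies after step 2
NF nodes: {0:C, 1:A}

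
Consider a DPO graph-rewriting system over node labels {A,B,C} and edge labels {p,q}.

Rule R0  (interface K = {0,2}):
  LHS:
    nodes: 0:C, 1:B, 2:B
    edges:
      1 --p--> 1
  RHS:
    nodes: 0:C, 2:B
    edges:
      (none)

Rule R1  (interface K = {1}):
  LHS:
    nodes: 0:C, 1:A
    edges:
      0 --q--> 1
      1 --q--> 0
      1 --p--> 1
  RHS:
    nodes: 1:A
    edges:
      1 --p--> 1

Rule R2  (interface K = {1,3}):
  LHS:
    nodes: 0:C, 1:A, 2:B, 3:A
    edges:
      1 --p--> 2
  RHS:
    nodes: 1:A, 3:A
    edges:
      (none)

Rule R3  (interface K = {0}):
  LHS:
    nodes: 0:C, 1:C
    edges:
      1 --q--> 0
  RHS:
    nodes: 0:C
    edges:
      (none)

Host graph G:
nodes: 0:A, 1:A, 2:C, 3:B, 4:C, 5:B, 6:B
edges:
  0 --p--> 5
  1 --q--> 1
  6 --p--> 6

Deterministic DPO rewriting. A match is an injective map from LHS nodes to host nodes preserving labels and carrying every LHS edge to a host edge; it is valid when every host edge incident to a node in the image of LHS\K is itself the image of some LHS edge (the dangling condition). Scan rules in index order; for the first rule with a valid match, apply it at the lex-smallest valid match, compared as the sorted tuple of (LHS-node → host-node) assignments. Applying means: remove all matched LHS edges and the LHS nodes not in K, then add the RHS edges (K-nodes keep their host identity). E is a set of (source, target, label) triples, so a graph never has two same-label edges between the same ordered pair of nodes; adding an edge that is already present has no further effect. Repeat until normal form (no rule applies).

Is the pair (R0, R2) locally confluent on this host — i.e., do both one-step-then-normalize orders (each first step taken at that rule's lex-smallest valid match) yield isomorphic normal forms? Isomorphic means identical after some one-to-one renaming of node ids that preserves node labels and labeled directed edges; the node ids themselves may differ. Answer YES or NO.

branch R0-first: apply at {0↦2, 1↦6, 2↦3} → |E|=2, then 1 more step(s) → NF |V|=4 |E|=1 V={0:A, 1:A, 3:B, 4:C} E=1-q->1
branch R2-first: apply at {0↦2, 1↦0, 2↦5, 3↦1} → |E|=2, then 1 more step(s) → NF |V|=4 |E|=1 V={0:A, 1:A, 3:B, 4:C} E=1-q->1
graphs isomorphic (equal up to label-preserving node renaming)

Answer: YES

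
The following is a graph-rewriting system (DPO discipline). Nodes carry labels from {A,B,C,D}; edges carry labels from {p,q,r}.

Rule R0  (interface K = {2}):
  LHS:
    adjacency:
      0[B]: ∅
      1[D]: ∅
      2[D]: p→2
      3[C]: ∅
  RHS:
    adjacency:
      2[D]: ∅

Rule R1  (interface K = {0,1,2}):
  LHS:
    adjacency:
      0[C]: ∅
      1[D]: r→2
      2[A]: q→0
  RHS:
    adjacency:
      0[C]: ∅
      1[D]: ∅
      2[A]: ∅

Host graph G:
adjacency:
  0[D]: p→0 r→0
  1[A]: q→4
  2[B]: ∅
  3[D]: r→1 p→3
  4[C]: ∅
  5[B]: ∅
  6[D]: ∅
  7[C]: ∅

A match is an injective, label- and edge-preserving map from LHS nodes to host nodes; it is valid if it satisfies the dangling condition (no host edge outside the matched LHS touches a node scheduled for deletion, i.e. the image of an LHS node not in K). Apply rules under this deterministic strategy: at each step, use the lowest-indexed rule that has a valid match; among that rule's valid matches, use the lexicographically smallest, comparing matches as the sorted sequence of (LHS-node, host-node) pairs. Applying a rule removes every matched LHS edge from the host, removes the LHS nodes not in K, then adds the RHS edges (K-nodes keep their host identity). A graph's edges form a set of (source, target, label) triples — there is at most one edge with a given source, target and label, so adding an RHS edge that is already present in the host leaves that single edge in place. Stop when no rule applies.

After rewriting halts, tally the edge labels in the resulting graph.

Answer: p:1 r:1

Steps:
initial: |V|=8 |E|=5  E = 0-p->0 0-r->0 1-q->4 3-r->1 3-p->3
step 1: apply R0 at {0↦2, 1↦6, 2↦0, 3↦7}  → |V|=5 |E|=4  E = 0-r->0 1-q->4 3-r->1 3-p->3
step 2: apply R1 at {0↦4, 1↦3, 2↦1}  → |V|=5 |E|=2  E = 0-r->0 3-p->3
halt: no rule applies after step 2
NF edges: [(0, 0, 'r'), (3, 3, 'p')]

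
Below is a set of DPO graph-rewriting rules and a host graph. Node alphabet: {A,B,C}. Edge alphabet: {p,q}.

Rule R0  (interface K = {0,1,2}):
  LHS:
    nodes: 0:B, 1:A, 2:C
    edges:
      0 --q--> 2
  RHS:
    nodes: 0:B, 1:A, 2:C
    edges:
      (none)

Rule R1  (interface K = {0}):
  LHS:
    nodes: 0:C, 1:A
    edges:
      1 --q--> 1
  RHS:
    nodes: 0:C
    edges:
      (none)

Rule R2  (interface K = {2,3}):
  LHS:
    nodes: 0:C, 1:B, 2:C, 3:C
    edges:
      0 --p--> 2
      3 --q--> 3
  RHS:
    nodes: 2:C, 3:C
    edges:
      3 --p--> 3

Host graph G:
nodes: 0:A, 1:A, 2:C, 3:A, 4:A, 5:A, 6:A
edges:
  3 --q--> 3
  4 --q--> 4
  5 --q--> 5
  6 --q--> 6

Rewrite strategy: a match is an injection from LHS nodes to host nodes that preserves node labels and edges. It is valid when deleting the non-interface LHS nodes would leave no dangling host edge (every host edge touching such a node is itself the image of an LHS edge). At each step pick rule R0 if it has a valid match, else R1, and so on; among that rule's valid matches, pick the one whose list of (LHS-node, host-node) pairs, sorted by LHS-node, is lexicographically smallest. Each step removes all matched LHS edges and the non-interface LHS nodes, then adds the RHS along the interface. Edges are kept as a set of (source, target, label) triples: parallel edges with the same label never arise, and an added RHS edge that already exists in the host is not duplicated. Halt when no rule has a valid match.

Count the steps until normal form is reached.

[0] host  ⇒  7 nodes, 4 edges  {3-q->3 4-q->4 5-q->5 6-q->6}
[1] R1 @ {0↦2, 1↦3}  ⇒  6 nodes, 3 edges  {4-q->4 5-q->5 6-q->6}
[2] R1 @ {0↦2, 1↦4}  ⇒  5 nodes, 2 edges  {5-q->5 6-q->6}
[3] R1 @ {0↦2, 1↦5}  ⇒  4 nodes, 1 edges  {6-q->6}
[4] R1 @ {0↦2, 1↦6}  ⇒  3 nodes, 0 edges  {∅}
halt: no rule applies after step 4

Answer: 4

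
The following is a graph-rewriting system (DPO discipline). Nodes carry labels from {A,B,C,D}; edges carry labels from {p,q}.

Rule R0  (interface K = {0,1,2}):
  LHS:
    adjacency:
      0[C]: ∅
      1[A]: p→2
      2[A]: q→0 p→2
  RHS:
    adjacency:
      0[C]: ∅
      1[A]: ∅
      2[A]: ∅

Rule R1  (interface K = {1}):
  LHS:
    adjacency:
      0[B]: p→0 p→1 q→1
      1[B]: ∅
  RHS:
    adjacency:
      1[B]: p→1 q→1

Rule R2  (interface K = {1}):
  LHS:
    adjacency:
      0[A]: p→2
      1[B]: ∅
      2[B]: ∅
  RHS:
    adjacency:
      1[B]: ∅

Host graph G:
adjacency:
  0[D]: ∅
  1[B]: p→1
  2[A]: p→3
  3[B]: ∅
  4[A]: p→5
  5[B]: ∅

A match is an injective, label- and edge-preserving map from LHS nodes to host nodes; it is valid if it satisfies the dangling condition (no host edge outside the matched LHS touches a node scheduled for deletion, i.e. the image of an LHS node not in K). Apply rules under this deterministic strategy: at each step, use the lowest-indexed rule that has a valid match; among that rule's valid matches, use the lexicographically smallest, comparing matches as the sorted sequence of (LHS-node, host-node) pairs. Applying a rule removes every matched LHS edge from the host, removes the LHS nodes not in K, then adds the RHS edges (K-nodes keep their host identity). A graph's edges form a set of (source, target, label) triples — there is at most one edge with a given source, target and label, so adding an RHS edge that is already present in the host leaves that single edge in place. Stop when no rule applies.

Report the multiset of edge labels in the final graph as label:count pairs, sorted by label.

Answer: p:1

Rewrite trace:
initial: |V|=6 |E|=3  E = 1-p->1 2-p->3 4-p->5
step 1: apply R2 at {0↦2, 1↦1, 2↦3}  → |V|=4 |E|=2  E = 1-p->1 4-p->5
step 2: apply R2 at {0↦4, 1↦1, 2↦5}  → |V|=2 |E|=1  E = 1-p->1
normal form: no rule applies after step 2
NF edges: [(1, 1, 'p')]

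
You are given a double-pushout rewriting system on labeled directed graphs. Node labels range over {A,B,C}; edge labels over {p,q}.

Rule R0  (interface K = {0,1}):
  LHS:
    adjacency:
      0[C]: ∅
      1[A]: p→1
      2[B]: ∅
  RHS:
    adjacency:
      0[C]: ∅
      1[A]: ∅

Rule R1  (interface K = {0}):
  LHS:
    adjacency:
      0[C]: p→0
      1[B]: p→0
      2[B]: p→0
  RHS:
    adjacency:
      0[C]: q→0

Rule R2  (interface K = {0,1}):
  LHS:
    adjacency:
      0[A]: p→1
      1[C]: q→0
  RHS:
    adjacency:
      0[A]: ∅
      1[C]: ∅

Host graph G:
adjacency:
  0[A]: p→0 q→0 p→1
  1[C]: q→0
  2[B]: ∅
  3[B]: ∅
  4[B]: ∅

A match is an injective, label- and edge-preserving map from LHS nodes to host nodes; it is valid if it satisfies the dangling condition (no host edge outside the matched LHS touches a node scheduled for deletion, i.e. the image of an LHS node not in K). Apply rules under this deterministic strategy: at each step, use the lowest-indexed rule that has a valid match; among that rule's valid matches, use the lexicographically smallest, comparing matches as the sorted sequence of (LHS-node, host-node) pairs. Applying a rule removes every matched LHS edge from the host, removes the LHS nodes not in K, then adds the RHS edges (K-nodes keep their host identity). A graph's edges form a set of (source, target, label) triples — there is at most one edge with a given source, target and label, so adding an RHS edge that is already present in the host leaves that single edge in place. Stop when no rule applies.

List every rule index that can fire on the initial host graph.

Answer: [R0,R2]

Derivation:
R0: 3 valid matches — {0↦1, 1↦0, 2↦2}, {0↦1, 1↦0, 2↦3}, {0↦1, 1↦0, 2↦4}
R1: no valid match — LHS pattern not found
R2: 1 valid match — {0↦0, 1↦1}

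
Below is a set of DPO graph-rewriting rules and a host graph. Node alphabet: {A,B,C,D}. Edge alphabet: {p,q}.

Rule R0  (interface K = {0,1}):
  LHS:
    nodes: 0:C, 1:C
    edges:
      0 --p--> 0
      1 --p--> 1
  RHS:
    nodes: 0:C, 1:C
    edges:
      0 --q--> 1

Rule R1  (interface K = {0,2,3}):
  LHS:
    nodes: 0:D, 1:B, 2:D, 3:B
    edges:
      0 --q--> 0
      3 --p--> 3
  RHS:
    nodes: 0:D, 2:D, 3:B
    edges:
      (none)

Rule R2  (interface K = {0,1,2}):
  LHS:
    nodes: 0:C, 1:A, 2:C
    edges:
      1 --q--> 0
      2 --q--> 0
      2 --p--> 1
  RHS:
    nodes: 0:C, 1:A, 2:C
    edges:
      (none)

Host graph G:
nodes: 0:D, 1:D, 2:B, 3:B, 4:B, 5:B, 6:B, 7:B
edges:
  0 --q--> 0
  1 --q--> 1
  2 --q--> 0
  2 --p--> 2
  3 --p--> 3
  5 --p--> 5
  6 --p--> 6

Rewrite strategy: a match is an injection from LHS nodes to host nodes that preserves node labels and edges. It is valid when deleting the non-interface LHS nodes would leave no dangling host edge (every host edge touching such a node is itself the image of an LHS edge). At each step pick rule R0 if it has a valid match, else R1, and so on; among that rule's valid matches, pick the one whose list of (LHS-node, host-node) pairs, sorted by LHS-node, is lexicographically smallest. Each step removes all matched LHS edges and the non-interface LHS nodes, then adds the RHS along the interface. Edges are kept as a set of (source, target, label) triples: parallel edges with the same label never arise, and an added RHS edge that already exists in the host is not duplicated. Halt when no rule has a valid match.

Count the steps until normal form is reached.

start.  V:8 E:7  edges: 0-q->0 1-q->1 2-q->0 2-p->2 3-p->3 5-p->5 6-p->6
1. fire R1 via {0↦0, 1↦4, 2↦1, 3↦2}  →  V:7 E:5  edges: 1-q->1 2-q->0 3-p->3 5-p->5 6-p->6
2. fire R1 via {0↦1, 1↦7, 2↦0, 3↦3}  →  V:6 E:3  edges: 2-q->0 5-p->5 6-p->6
normal form: no rule applies after step 2

Answer: 2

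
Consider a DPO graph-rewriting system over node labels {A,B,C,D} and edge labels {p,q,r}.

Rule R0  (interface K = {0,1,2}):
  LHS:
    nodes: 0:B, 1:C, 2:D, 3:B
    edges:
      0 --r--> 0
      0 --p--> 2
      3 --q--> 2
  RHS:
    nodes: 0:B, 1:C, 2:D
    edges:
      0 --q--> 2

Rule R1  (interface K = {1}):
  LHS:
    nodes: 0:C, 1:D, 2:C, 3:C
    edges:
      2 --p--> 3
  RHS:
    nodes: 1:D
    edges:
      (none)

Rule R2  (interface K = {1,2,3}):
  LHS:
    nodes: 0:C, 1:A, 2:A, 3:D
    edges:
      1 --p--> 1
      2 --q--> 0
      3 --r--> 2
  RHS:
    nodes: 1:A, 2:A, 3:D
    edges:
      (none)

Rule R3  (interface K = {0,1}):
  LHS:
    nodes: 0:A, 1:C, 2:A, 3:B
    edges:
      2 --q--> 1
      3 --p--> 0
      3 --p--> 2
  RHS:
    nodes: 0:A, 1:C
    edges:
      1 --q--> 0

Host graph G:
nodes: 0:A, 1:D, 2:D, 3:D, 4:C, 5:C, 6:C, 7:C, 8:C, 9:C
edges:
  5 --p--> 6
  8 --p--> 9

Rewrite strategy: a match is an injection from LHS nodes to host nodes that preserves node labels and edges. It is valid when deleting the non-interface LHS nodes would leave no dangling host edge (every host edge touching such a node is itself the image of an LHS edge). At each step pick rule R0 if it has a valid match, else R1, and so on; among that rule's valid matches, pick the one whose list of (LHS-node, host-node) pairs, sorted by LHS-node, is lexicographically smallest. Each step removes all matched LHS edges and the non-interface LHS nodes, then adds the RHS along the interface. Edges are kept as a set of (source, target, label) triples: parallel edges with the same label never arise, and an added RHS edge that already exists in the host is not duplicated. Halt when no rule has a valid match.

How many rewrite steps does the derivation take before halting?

Answer: 2

Rewrite trace:
start.  V:10 E:2  edges: 5-p->6 8-p->9
1. fire R1 via {0↦4, 1↦1, 2↦5, 3↦6}  →  V:7 E:1  edges: 8-p->9
2. fire R1 via {0↦7, 1↦1, 2↦8, 3↦9}  →  V:4 E:0  edges: ∅
halt: no rule applies after step 2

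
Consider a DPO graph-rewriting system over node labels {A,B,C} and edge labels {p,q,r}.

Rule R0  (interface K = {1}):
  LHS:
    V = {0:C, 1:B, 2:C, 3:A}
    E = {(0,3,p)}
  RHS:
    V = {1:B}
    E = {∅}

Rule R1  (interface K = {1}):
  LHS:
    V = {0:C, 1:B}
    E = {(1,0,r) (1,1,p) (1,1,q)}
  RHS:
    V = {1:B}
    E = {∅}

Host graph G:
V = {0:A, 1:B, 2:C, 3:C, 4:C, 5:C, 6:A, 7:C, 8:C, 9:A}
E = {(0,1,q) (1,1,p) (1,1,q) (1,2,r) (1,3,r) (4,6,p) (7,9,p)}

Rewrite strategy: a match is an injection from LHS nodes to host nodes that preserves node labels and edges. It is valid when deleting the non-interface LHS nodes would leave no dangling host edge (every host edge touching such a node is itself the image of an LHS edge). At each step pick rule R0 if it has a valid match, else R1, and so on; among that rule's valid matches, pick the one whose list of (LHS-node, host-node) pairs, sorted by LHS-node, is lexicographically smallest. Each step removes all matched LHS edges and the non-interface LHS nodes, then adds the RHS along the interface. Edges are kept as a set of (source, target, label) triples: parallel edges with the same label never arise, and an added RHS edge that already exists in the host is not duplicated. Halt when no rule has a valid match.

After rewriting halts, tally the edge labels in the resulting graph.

start.  V:10 E:7  edges: 0-q->1 1-p->1 1-q->1 1-r->2 1-r->3 4-p->6 7-p->9
1. fire R0 via {0↦4, 1↦1, 2↦5, 3↦6}  →  V:7 E:6  edges: 0-q->1 1-p->1 1-q->1 1-r->2 1-r->3 7-p->9
2. fire R0 via {0↦7, 1↦1, 2↦8, 3↦9}  →  V:4 E:5  edges: 0-q->1 1-p->1 1-q->1 1-r->2 1-r->3
3. fire R1 via {0↦2, 1↦1}  →  V:3 E:2  edges: 0-q->1 1-r->3
halt: no rule applies after step 3
NF edges: [(0, 1, 'q'), (1, 3, 'r')]

Answer: q:1 r:1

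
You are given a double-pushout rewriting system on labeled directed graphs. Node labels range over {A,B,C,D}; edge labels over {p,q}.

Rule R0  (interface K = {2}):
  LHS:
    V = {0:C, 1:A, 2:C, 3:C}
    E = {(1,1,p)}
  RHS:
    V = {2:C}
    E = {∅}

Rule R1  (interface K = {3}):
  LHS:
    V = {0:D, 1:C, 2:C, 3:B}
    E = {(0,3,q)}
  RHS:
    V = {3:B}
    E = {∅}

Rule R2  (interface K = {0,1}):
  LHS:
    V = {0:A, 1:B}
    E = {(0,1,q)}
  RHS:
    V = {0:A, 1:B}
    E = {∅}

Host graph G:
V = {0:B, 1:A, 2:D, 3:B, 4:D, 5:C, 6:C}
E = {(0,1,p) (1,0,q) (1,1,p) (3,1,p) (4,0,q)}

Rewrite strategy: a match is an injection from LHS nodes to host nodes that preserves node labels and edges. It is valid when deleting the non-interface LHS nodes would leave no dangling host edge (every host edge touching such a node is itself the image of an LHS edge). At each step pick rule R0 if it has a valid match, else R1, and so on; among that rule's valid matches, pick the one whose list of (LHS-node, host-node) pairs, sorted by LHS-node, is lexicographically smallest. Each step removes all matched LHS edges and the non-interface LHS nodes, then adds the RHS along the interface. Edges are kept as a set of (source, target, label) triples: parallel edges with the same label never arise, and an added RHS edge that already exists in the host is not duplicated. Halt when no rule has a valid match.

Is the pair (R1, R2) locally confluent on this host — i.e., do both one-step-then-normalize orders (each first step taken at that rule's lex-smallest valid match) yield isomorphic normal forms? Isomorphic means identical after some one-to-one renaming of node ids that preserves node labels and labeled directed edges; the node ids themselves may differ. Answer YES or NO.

Answer: YES

Rewrite trace:
branch R1-first: apply at {0↦4, 1↦5, 2↦6, 3↦0} → |E|=4, then 1 more step(s) → NF |V|=4 |E|=3 V={0:B, 1:A, 2:D, 3:B} E=0-p->1 1-p->1 3-p->1
branch R2-first: apply at {0↦1, 1↦0} → |E|=4, then 1 more step(s) → NF |V|=4 |E|=3 V={0:B, 1:A, 2:D, 3:B} E=0-p->1 1-p->1 3-p->1
graphs isomorphic (equal up to label-preserving node renaming)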